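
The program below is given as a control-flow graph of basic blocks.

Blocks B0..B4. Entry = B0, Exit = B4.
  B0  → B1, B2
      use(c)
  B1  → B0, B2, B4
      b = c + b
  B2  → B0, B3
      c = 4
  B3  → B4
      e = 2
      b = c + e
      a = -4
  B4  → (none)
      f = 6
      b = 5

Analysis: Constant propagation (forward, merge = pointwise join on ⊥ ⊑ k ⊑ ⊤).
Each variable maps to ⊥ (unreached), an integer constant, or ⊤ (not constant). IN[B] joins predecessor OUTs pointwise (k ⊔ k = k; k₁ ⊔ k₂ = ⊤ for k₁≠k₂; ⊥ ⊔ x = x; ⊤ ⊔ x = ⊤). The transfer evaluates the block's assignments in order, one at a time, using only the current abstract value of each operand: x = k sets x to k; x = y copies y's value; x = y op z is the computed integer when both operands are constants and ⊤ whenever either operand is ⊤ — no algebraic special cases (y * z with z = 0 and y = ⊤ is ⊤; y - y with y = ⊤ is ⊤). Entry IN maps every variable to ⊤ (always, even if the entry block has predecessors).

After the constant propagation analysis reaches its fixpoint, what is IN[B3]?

Fixpoint table:
  B0:   IN=(all ⊤)   OUT=(all ⊤)
  B1:   IN=(all ⊤)   OUT=(all ⊤)
  B2:   IN=(all ⊤)   OUT={c:4; rest ⊤}
  B3:   IN={c:4; rest ⊤}   OUT={a:-4, b:6, c:4, e:2; rest ⊤}
  B4:   IN=(all ⊤)   OUT={b:5, f:6; rest ⊤}

Merge at B3: IN[B3] = OUT[B2] = {a: ⊤, b: ⊤, c: 4, d: ⊤, e: ⊤, f: ⊤}

Answer: {a: ⊤, b: ⊤, c: 4, d: ⊤, e: ⊤, f: ⊤}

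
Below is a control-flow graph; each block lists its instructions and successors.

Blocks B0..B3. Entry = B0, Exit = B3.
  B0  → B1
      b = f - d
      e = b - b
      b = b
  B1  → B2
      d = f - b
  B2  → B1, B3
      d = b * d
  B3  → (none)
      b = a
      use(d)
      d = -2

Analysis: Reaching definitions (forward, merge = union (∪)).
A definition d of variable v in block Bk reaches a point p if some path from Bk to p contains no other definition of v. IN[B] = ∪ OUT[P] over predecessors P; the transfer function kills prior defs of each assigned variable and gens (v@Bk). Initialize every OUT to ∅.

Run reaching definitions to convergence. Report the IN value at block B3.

Per-block solution:
  B0:  IN={}  OUT={b@B0, e@B0}
  B1:  IN={b@B0, d@B2, e@B0}  OUT={b@B0, d@B1, e@B0}
  B2:  IN={b@B0, d@B1, e@B0}  OUT={b@B0, d@B2, e@B0}
  B3:  IN={b@B0, d@B2, e@B0}  OUT={b@B3, d@B3, e@B0}

Merge at B3: IN[B3] = OUT[B2] = {b@B0, d@B2, e@B0}

Answer: {b@B0, d@B2, e@B0}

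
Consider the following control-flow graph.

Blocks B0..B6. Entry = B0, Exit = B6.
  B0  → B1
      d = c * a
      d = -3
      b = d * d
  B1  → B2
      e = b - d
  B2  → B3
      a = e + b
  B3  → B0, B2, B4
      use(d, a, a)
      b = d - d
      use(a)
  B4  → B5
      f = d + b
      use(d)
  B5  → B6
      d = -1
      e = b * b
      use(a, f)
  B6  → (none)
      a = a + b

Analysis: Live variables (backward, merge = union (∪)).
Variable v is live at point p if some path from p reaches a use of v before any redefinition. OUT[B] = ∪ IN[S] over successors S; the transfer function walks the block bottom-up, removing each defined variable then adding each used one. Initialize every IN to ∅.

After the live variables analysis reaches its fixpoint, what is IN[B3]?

Answer: {a, c, d, e}

Trace:
Converged values:
  B0:   IN={a, c}   OUT={b, c, d}
  B1:   IN={b, c, d}   OUT={b, c, d, e}
  B2:   IN={b, c, d, e}   OUT={a, c, d, e}
  B3:   IN={a, c, d, e}   OUT={a, b, c, d, e}
  B4:   IN={a, b, d}   OUT={a, b, f}
  B5:   IN={a, b, f}   OUT={a, b}
  B6:   IN={a, b}   OUT={}

Merge at B3: OUT[B3] = IN[B0] ⊔ IN[B2] ⊔ IN[B4] = {a, b, c, d, e}
Applying B3's transfer function to that OUT value gives IN[B3] (row B3 above).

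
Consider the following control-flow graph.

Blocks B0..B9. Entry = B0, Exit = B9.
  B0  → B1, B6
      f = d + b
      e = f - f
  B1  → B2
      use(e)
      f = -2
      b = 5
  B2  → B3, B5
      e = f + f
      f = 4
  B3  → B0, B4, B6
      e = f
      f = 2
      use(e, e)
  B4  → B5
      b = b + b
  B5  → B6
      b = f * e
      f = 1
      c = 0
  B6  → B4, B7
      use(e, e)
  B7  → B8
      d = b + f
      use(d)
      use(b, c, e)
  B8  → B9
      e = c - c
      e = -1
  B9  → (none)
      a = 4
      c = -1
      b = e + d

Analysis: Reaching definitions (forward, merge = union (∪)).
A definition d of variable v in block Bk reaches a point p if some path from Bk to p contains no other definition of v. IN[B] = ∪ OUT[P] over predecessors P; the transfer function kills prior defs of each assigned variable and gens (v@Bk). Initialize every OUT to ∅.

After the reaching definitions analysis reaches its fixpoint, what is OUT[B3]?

Answer: {b@B1, e@B3, f@B3}

Derivation:
Per-block solution:
  B0:   IN={b@B1, e@B3, f@B3}   OUT={b@B1, e@B0, f@B0}
  B1:   IN={b@B1, e@B0, f@B0}   OUT={b@B1, e@B0, f@B1}
  B2:   IN={b@B1, e@B0, f@B1}   OUT={b@B1, e@B2, f@B2}
  B3:   IN={b@B1, e@B2, f@B2}   OUT={b@B1, e@B3, f@B3}
  B4:   IN={b@B1, b@B5, c@B5, e@B0, e@B2, e@B3, f@B0, f@B3, f@B5}   OUT={b@B4, c@B5, e@B0, e@B2, e@B3, f@B0, f@B3, f@B5}
  B5:   IN={b@B1, b@B4, c@B5, e@B0, e@B2, e@B3, f@B0, f@B2, f@B3, f@B5}   OUT={b@B5, c@B5, e@B0, e@B2, e@B3, f@B5}
  B6:   IN={b@B1, b@B5, c@B5, e@B0, e@B2, e@B3, f@B0, f@B3, f@B5}   OUT={b@B1, b@B5, c@B5, e@B0, e@B2, e@B3, f@B0, f@B3, f@B5}
  B7:   IN={b@B1, b@B5, c@B5, e@B0, e@B2, e@B3, f@B0, f@B3, f@B5}   OUT={b@B1, b@B5, c@B5, d@B7, e@B0, e@B2, e@B3, f@B0, f@B3, f@B5}
  B8:   IN={b@B1, b@B5, c@B5, d@B7, e@B0, e@B2, e@B3, f@B0, f@B3, f@B5}   OUT={b@B1, b@B5, c@B5, d@B7, e@B8, f@B0, f@B3, f@B5}
  B9:   IN={b@B1, b@B5, c@B5, d@B7, e@B8, f@B0, f@B3, f@B5}   OUT={a@B9, b@B9, c@B9, d@B7, e@B8, f@B0, f@B3, f@B5}

Merge at B3: IN[B3] = OUT[B2] = {b@B1, e@B2, f@B2}
Applying B3's transfer function to that IN value gives OUT[B3] (row B3 above).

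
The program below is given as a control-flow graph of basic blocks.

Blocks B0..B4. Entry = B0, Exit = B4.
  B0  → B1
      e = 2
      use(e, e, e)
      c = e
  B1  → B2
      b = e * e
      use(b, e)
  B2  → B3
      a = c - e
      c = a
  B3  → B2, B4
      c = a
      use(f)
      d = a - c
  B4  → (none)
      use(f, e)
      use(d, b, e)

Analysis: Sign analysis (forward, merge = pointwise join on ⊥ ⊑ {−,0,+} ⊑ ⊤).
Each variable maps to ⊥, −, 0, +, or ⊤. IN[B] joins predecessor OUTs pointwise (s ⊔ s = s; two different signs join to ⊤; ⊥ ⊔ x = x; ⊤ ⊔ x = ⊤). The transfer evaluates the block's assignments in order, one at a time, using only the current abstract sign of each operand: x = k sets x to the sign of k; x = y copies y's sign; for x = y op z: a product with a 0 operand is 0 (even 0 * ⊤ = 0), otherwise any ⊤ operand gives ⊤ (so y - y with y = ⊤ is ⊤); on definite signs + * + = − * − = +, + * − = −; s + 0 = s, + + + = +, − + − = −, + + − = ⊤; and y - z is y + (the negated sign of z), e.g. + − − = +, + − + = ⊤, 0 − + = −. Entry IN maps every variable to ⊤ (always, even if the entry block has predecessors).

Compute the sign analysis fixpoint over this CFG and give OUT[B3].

Converged values:
  B0: | IN=(all ⊤) | OUT={c:+, e:+; rest ⊤}
  B1: | IN={c:+, e:+; rest ⊤} | OUT={b:+, c:+, e:+; rest ⊤}
  B2: | IN={b:+, e:+; rest ⊤} | OUT={b:+, e:+; rest ⊤}
  B3: | IN={b:+, e:+; rest ⊤} | OUT={b:+, e:+; rest ⊤}
  B4: | IN={b:+, e:+; rest ⊤} | OUT={b:+, e:+; rest ⊤}

Merge at B3: IN[B3] = OUT[B2] = {a: ⊤, b: +, c: ⊤, d: ⊤, e: +, f: ⊤}
Applying B3's transfer function to that IN value gives OUT[B3] (row B3 above).

Answer: {a: ⊤, b: +, c: ⊤, d: ⊤, e: +, f: ⊤}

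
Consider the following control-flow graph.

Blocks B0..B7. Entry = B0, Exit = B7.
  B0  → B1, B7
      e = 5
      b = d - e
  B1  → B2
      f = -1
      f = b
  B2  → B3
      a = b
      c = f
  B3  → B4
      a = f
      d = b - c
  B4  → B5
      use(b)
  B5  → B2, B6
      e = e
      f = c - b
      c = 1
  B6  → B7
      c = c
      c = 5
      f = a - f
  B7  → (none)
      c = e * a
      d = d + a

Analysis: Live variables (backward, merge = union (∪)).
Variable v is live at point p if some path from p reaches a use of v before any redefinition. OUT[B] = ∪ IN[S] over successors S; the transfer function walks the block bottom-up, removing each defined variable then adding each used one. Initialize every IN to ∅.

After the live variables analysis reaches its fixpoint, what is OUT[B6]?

Converged values:
  B0:   IN={a, d}   OUT={a, b, d, e}
  B1:   IN={b, e}   OUT={b, e, f}
  B2:   IN={b, e, f}   OUT={b, c, e, f}
  B3:   IN={b, c, e, f}   OUT={a, b, c, d, e}
  B4:   IN={a, b, c, d, e}   OUT={a, b, c, d, e}
  B5:   IN={a, b, c, d, e}   OUT={a, b, c, d, e, f}
  B6:   IN={a, c, d, e, f}   OUT={a, d, e}
  B7:   IN={a, d, e}   OUT={}

Merge at B6: OUT[B6] = IN[B7] = {a, d, e}

Answer: {a, d, e}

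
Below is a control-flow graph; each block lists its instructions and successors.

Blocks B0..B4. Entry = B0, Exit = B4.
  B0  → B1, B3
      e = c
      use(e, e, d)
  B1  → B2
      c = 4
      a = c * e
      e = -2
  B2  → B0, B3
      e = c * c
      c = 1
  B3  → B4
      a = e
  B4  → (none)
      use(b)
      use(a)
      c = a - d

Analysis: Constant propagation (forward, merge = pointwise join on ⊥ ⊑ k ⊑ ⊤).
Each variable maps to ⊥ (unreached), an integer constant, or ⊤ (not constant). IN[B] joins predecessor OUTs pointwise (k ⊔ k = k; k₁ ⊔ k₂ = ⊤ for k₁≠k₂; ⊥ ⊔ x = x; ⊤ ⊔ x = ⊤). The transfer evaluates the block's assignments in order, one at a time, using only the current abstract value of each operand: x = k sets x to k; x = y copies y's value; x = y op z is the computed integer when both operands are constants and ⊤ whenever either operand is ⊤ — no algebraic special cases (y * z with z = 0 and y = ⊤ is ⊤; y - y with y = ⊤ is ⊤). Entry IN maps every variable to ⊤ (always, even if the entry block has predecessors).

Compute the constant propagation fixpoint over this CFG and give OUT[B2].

Fixpoint table:
  B0:   IN=(all ⊤)   OUT=(all ⊤)
  B1:   IN=(all ⊤)   OUT={c:4, e:-2; rest ⊤}
  B2:   IN={c:4, e:-2; rest ⊤}   OUT={c:1, e:16; rest ⊤}
  B3:   IN=(all ⊤)   OUT=(all ⊤)
  B4:   IN=(all ⊤)   OUT=(all ⊤)

Merge at B2: IN[B2] = OUT[B1] = {a: ⊤, b: ⊤, c: 4, d: ⊤, e: -2, f: ⊤}
Applying B2's transfer function to that IN value gives OUT[B2] (row B2 above).

Answer: {a: ⊤, b: ⊤, c: 1, d: ⊤, e: 16, f: ⊤}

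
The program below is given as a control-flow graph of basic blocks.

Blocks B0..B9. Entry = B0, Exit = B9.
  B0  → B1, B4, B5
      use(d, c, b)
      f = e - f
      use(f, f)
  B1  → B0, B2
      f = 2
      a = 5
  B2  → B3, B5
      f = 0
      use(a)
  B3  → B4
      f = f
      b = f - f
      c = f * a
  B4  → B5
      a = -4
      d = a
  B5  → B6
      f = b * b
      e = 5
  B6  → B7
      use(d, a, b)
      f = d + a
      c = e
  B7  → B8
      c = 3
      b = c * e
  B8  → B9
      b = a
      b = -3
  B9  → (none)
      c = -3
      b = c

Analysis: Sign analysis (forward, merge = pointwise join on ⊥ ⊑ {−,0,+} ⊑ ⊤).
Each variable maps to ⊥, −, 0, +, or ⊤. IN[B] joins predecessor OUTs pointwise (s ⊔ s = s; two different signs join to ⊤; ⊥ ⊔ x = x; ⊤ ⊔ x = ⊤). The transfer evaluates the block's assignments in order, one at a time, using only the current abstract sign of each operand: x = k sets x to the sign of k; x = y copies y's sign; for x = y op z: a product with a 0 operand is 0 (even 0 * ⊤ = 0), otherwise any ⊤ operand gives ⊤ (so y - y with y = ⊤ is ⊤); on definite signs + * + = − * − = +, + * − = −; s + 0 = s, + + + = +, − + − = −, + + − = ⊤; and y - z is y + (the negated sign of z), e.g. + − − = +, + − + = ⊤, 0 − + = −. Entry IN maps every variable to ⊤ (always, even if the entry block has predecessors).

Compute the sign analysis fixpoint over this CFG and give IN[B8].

Per-block solution:
  B0: | IN=(all ⊤) | OUT=(all ⊤)
  B1: | IN=(all ⊤) | OUT={a:+, f:+; rest ⊤}
  B2: | IN={a:+, f:+; rest ⊤} | OUT={a:+, f:0; rest ⊤}
  B3: | IN={a:+, f:0; rest ⊤} | OUT={a:+, b:0, c:0, f:0; rest ⊤}
  B4: | IN=(all ⊤) | OUT={a:-, d:-; rest ⊤}
  B5: | IN=(all ⊤) | OUT={e:+; rest ⊤}
  B6: | IN={e:+; rest ⊤} | OUT={c:+, e:+; rest ⊤}
  B7: | IN={c:+, e:+; rest ⊤} | OUT={b:+, c:+, e:+; rest ⊤}
  B8: | IN={b:+, c:+, e:+; rest ⊤} | OUT={b:-, c:+, e:+; rest ⊤}
  B9: | IN={b:-, c:+, e:+; rest ⊤} | OUT={b:-, c:-, e:+; rest ⊤}

Merge at B8: IN[B8] = OUT[B7] = {a: ⊤, b: +, c: +, d: ⊤, e: +, f: ⊤}

Answer: {a: ⊤, b: +, c: +, d: ⊤, e: +, f: ⊤}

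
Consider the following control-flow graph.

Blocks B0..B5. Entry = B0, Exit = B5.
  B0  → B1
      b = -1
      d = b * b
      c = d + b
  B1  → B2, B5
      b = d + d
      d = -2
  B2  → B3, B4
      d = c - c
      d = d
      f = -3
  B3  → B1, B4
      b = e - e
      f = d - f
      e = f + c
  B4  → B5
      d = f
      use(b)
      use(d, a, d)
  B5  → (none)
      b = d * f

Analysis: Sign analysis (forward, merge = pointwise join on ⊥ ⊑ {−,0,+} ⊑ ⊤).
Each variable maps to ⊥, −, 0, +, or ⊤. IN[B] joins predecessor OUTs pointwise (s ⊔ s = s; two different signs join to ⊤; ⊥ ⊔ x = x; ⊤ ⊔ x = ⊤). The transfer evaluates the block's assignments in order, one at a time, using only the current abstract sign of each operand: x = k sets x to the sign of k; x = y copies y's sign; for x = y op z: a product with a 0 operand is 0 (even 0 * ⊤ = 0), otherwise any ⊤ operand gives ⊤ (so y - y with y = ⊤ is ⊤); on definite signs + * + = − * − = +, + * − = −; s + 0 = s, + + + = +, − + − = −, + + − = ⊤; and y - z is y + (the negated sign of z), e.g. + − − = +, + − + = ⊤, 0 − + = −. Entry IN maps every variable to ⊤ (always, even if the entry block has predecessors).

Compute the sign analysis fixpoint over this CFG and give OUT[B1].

Answer: {a: ⊤, b: ⊤, c: ⊤, d: -, e: ⊤, f: ⊤}

Working:
Converged values:
  B0:  IN=(all ⊤)  OUT={b:-, d:+; rest ⊤}
  B1:  IN=(all ⊤)  OUT={d:-; rest ⊤}
  B2:  IN={d:-; rest ⊤}  OUT={f:-; rest ⊤}
  B3:  IN={f:-; rest ⊤}  OUT=(all ⊤)
  B4:  IN=(all ⊤)  OUT=(all ⊤)
  B5:  IN=(all ⊤)  OUT=(all ⊤)

Merge at B1: IN[B1] = OUT[B0] ⊔ OUT[B3] = {a: ⊤, b: ⊤, c: ⊤, d: ⊤, e: ⊤, f: ⊤}
Applying B1's transfer function to that IN value gives OUT[B1] (row B1 above).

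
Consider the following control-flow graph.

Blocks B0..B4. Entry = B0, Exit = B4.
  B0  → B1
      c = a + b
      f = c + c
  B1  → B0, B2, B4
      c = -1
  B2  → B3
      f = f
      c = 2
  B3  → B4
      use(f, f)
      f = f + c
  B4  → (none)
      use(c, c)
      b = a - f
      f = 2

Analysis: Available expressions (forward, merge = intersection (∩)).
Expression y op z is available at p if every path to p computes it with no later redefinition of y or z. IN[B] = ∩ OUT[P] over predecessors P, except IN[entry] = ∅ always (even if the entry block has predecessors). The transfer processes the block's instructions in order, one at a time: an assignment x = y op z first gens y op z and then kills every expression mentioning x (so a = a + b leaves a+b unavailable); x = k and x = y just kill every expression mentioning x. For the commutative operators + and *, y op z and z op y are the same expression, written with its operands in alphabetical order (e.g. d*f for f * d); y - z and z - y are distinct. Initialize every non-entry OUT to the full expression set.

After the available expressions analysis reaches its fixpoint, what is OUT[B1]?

Answer: {a+b}

Trace:
Per-block solution:
  B0: | IN={} | OUT={a+b, c+c}
  B1: | IN={a+b, c+c} | OUT={a+b}
  B2: | IN={a+b} | OUT={a+b}
  B3: | IN={a+b} | OUT={a+b}
  B4: | IN={a+b} | OUT={}

Merge at B1: IN[B1] = OUT[B0] = {a+b, c+c}
Applying B1's transfer function to that IN value gives OUT[B1] (row B1 above).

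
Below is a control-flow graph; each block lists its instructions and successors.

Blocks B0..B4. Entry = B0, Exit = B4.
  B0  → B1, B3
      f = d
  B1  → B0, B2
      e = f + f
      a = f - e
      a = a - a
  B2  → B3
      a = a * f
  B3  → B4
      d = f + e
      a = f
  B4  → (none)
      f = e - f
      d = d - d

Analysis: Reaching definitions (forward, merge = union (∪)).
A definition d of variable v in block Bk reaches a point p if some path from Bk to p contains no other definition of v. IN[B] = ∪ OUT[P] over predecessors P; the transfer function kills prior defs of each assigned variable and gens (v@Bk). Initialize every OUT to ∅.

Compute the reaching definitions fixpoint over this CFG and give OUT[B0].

Per-block solution:
  B0:  IN={a@B1, e@B1, f@B0}  OUT={a@B1, e@B1, f@B0}
  B1:  IN={a@B1, e@B1, f@B0}  OUT={a@B1, e@B1, f@B0}
  B2:  IN={a@B1, e@B1, f@B0}  OUT={a@B2, e@B1, f@B0}
  B3:  IN={a@B1, a@B2, e@B1, f@B0}  OUT={a@B3, d@B3, e@B1, f@B0}
  B4:  IN={a@B3, d@B3, e@B1, f@B0}  OUT={a@B3, d@B4, e@B1, f@B4}

Merge at B0 (entry node, so the boundary value {} is joined with the incoming edge(s)): IN[B0] = {} ⊔ OUT[B1] = {a@B1, e@B1, f@B0}
Applying B0's transfer function to that IN value gives OUT[B0] (row B0 above).

Answer: {a@B1, e@B1, f@B0}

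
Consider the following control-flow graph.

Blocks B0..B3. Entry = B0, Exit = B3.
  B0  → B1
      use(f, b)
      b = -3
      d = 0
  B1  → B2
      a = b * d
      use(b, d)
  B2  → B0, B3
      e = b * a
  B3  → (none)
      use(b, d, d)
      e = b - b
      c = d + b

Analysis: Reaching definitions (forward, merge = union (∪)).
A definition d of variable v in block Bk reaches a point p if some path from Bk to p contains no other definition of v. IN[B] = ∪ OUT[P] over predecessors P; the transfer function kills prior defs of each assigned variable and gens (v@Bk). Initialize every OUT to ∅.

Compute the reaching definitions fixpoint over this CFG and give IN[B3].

Per-block solution:
  B0: | IN={a@B1, b@B0, d@B0, e@B2} | OUT={a@B1, b@B0, d@B0, e@B2}
  B1: | IN={a@B1, b@B0, d@B0, e@B2} | OUT={a@B1, b@B0, d@B0, e@B2}
  B2: | IN={a@B1, b@B0, d@B0, e@B2} | OUT={a@B1, b@B0, d@B0, e@B2}
  B3: | IN={a@B1, b@B0, d@B0, e@B2} | OUT={a@B1, b@B0, c@B3, d@B0, e@B3}

Merge at B3: IN[B3] = OUT[B2] = {a@B1, b@B0, d@B0, e@B2}

Answer: {a@B1, b@B0, d@B0, e@B2}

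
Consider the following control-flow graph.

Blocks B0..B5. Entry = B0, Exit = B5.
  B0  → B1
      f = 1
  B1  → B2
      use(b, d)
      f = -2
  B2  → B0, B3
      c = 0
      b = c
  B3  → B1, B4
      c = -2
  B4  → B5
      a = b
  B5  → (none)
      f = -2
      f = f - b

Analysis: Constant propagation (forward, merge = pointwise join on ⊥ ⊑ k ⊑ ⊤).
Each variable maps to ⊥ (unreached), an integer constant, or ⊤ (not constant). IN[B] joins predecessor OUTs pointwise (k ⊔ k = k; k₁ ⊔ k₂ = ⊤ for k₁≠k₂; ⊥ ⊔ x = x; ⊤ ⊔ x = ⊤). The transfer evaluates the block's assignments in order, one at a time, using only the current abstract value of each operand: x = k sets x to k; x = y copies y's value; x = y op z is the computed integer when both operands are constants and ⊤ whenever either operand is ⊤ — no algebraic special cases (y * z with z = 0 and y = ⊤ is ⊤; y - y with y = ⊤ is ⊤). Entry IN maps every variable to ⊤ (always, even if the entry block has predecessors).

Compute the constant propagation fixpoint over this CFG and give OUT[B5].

Answer: {a: 0, b: 0, c: -2, d: ⊤, e: ⊤, f: -2}

Derivation:
Converged values:
  B0:   IN=(all ⊤)   OUT={f:1; rest ⊤}
  B1:   IN=(all ⊤)   OUT={f:-2; rest ⊤}
  B2:   IN={f:-2; rest ⊤}   OUT={b:0, c:0, f:-2; rest ⊤}
  B3:   IN={b:0, c:0, f:-2; rest ⊤}   OUT={b:0, c:-2, f:-2; rest ⊤}
  B4:   IN={b:0, c:-2, f:-2; rest ⊤}   OUT={a:0, b:0, c:-2, f:-2; rest ⊤}
  B5:   IN={a:0, b:0, c:-2, f:-2; rest ⊤}   OUT={a:0, b:0, c:-2, f:-2; rest ⊤}

Merge at B5: IN[B5] = OUT[B4] = {a: 0, b: 0, c: -2, d: ⊤, e: ⊤, f: -2}
Applying B5's transfer function to that IN value gives OUT[B5] (row B5 above).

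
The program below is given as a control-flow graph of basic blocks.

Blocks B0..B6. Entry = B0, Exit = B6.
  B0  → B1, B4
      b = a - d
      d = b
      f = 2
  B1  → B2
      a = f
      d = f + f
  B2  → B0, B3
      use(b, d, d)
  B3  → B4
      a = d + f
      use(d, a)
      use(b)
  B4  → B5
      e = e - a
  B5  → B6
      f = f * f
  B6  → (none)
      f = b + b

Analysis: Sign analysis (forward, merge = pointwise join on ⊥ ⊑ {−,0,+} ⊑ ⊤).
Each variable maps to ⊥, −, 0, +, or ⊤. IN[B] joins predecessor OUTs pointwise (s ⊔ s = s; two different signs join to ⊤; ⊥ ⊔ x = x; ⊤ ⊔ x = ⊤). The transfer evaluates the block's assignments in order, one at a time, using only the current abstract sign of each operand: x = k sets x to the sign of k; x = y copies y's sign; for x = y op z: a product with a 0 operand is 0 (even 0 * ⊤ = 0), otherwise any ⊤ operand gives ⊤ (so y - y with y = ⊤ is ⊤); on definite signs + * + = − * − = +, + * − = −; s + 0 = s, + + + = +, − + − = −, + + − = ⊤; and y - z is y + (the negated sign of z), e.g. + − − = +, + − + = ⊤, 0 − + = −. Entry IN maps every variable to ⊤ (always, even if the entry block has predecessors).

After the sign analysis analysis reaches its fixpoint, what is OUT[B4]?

Answer: {a: ⊤, b: ⊤, c: ⊤, d: ⊤, e: ⊤, f: +}

Derivation:
Per-block solution:
  B0: | IN=(all ⊤) | OUT={f:+; rest ⊤}
  B1: | IN={f:+; rest ⊤} | OUT={a:+, d:+, f:+; rest ⊤}
  B2: | IN={a:+, d:+, f:+; rest ⊤} | OUT={a:+, d:+, f:+; rest ⊤}
  B3: | IN={a:+, d:+, f:+; rest ⊤} | OUT={a:+, d:+, f:+; rest ⊤}
  B4: | IN={f:+; rest ⊤} | OUT={f:+; rest ⊤}
  B5: | IN={f:+; rest ⊤} | OUT={f:+; rest ⊤}
  B6: | IN={f:+; rest ⊤} | OUT=(all ⊤)

Merge at B4: IN[B4] = OUT[B0] ⊔ OUT[B3] = {a: ⊤, b: ⊤, c: ⊤, d: ⊤, e: ⊤, f: +}
Applying B4's transfer function to that IN value gives OUT[B4] (row B4 above).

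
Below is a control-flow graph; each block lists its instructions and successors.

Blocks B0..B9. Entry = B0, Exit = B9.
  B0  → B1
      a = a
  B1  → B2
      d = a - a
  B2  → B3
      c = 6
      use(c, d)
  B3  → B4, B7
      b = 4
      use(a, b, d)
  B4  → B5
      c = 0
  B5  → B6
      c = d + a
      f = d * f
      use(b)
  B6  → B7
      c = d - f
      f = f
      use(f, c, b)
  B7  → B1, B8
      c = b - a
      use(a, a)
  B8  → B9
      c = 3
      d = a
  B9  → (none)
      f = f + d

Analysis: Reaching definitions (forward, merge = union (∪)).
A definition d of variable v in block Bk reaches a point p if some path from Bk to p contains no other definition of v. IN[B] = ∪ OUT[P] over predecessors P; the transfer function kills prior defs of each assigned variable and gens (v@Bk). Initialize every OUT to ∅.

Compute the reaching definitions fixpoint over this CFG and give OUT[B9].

Answer: {a@B0, b@B3, c@B8, d@B8, f@B9}

Trace:
Per-block solution:
  B0: | IN={} | OUT={a@B0}
  B1: | IN={a@B0, b@B3, c@B7, d@B1, f@B6} | OUT={a@B0, b@B3, c@B7, d@B1, f@B6}
  B2: | IN={a@B0, b@B3, c@B7, d@B1, f@B6} | OUT={a@B0, b@B3, c@B2, d@B1, f@B6}
  B3: | IN={a@B0, b@B3, c@B2, d@B1, f@B6} | OUT={a@B0, b@B3, c@B2, d@B1, f@B6}
  B4: | IN={a@B0, b@B3, c@B2, d@B1, f@B6} | OUT={a@B0, b@B3, c@B4, d@B1, f@B6}
  B5: | IN={a@B0, b@B3, c@B4, d@B1, f@B6} | OUT={a@B0, b@B3, c@B5, d@B1, f@B5}
  B6: | IN={a@B0, b@B3, c@B5, d@B1, f@B5} | OUT={a@B0, b@B3, c@B6, d@B1, f@B6}
  B7: | IN={a@B0, b@B3, c@B2, c@B6, d@B1, f@B6} | OUT={a@B0, b@B3, c@B7, d@B1, f@B6}
  B8: | IN={a@B0, b@B3, c@B7, d@B1, f@B6} | OUT={a@B0, b@B3, c@B8, d@B8, f@B6}
  B9: | IN={a@B0, b@B3, c@B8, d@B8, f@B6} | OUT={a@B0, b@B3, c@B8, d@B8, f@B9}

Merge at B9: IN[B9] = OUT[B8] = {a@B0, b@B3, c@B8, d@B8, f@B6}
Applying B9's transfer function to that IN value gives OUT[B9] (row B9 above).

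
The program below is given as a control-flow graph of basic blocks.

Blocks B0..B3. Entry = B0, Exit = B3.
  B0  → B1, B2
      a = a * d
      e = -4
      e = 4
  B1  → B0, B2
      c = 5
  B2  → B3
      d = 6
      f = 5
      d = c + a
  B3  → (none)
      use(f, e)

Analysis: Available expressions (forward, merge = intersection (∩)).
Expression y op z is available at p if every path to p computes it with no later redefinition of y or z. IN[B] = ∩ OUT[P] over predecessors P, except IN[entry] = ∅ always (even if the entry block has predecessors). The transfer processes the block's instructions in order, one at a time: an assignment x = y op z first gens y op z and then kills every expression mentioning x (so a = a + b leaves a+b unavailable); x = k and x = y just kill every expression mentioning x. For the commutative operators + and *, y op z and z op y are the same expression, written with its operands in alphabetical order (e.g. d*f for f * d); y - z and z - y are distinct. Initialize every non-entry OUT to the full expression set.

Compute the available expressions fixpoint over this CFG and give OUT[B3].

Answer: {a+c}

Trace:
Fixpoint table:
  B0:   IN={}   OUT={}
  B1:   IN={}   OUT={}
  B2:   IN={}   OUT={a+c}
  B3:   IN={a+c}   OUT={a+c}

Merge at B3: IN[B3] = OUT[B2] = {a+c}
Applying B3's transfer function to that IN value gives OUT[B3] (row B3 above).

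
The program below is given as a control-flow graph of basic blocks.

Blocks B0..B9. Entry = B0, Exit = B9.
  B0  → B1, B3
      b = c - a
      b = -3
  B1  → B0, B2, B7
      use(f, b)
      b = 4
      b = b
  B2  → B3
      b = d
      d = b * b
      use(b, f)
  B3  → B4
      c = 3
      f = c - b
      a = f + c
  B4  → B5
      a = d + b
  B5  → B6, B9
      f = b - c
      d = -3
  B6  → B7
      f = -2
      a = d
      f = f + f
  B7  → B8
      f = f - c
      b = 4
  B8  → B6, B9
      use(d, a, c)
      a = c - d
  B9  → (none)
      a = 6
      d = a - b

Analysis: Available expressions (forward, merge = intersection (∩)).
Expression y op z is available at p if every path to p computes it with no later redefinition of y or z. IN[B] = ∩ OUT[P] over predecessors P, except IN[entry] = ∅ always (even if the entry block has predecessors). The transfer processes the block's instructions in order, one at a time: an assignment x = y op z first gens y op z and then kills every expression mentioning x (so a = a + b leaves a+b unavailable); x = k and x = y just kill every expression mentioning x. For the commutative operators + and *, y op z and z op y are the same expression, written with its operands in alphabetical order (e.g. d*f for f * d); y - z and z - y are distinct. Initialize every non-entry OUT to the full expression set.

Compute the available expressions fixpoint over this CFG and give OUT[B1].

Answer: {c-a}

Derivation:
Per-block solution:
  B0:  IN={}  OUT={c-a}
  B1:  IN={c-a}  OUT={c-a}
  B2:  IN={c-a}  OUT={b*b, c-a}
  B3:  IN={c-a}  OUT={c+f, c-b}
  B4:  IN={c+f, c-b}  OUT={b+d, c+f, c-b}
  B5:  IN={b+d, c+f, c-b}  OUT={b-c, c-b}
  B6:  IN={}  OUT={}
  B7:  IN={}  OUT={}
  B8:  IN={}  OUT={c-d}
  B9:  IN={}  OUT={a-b}

Merge at B1: IN[B1] = OUT[B0] = {c-a}
Applying B1's transfer function to that IN value gives OUT[B1] (row B1 above).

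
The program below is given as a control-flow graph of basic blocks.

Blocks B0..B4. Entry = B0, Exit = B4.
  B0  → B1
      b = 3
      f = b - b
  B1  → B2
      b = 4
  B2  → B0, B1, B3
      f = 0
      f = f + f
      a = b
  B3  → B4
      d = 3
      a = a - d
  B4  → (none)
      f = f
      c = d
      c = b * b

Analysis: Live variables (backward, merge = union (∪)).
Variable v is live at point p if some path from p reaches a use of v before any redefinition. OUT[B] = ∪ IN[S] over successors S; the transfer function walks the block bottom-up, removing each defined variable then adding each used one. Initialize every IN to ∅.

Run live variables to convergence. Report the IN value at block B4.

Per-block solution:
  B0:  IN={}  OUT={}
  B1:  IN={}  OUT={b}
  B2:  IN={b}  OUT={a, b, f}
  B3:  IN={a, b, f}  OUT={b, d, f}
  B4:  IN={b, d, f}  OUT={}

B4 is the boundary node: OUT[B4] = {}
Applying B4's transfer function to that OUT value gives IN[B4] (row B4 above).

Answer: {b, d, f}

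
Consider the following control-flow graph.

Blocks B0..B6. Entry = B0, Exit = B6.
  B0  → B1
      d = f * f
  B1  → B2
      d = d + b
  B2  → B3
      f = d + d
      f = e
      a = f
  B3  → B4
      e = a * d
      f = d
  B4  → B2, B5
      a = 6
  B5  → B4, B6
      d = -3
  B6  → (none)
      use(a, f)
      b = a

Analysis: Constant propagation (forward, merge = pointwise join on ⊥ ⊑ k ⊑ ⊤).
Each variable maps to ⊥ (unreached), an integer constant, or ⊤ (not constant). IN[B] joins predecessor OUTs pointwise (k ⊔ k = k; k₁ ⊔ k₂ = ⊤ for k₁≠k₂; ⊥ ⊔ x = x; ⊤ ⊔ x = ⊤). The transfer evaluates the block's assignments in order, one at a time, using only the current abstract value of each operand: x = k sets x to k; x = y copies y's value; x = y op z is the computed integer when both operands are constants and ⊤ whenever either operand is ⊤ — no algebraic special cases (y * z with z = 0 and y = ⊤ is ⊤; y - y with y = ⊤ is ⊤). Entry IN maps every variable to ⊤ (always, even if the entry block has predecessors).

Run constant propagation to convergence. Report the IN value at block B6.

Converged values:
  B0: | IN=(all ⊤) | OUT=(all ⊤)
  B1: | IN=(all ⊤) | OUT=(all ⊤)
  B2: | IN=(all ⊤) | OUT=(all ⊤)
  B3: | IN=(all ⊤) | OUT=(all ⊤)
  B4: | IN=(all ⊤) | OUT={a:6; rest ⊤}
  B5: | IN={a:6; rest ⊤} | OUT={a:6, d:-3; rest ⊤}
  B6: | IN={a:6, d:-3; rest ⊤} | OUT={a:6, b:6, d:-3; rest ⊤}

Merge at B6: IN[B6] = OUT[B5] = {a: 6, b: ⊤, c: ⊤, d: -3, e: ⊤, f: ⊤}

Answer: {a: 6, b: ⊤, c: ⊤, d: -3, e: ⊤, f: ⊤}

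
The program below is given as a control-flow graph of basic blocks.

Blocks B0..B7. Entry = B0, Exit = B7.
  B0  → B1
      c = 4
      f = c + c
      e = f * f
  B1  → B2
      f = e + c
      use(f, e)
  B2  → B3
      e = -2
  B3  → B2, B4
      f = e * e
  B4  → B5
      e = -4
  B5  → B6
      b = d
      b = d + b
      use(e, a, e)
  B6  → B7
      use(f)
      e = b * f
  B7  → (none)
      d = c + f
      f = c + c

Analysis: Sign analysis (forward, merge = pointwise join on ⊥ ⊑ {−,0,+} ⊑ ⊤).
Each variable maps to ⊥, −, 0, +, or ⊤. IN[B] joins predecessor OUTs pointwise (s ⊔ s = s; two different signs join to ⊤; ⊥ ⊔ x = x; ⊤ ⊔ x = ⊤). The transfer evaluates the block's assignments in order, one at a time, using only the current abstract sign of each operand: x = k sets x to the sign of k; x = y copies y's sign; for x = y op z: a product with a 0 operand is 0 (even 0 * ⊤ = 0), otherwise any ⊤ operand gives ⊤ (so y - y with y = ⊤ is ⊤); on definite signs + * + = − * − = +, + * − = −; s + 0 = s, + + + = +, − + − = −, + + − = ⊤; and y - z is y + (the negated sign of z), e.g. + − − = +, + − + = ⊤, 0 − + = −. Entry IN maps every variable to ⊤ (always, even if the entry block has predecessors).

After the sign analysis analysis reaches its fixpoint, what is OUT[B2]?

Answer: {a: ⊤, b: ⊤, c: +, d: ⊤, e: -, f: +}

Derivation:
Per-block solution:
  B0:  IN=(all ⊤)  OUT={c:+, e:+, f:+; rest ⊤}
  B1:  IN={c:+, e:+, f:+; rest ⊤}  OUT={c:+, e:+, f:+; rest ⊤}
  B2:  IN={c:+, f:+; rest ⊤}  OUT={c:+, e:-, f:+; rest ⊤}
  B3:  IN={c:+, e:-, f:+; rest ⊤}  OUT={c:+, e:-, f:+; rest ⊤}
  B4:  IN={c:+, e:-, f:+; rest ⊤}  OUT={c:+, e:-, f:+; rest ⊤}
  B5:  IN={c:+, e:-, f:+; rest ⊤}  OUT={c:+, e:-, f:+; rest ⊤}
  B6:  IN={c:+, e:-, f:+; rest ⊤}  OUT={c:+, f:+; rest ⊤}
  B7:  IN={c:+, f:+; rest ⊤}  OUT={c:+, d:+, f:+; rest ⊤}

Merge at B2: IN[B2] = OUT[B1] ⊔ OUT[B3] = {a: ⊤, b: ⊤, c: +, d: ⊤, e: ⊤, f: +}
Applying B2's transfer function to that IN value gives OUT[B2] (row B2 above).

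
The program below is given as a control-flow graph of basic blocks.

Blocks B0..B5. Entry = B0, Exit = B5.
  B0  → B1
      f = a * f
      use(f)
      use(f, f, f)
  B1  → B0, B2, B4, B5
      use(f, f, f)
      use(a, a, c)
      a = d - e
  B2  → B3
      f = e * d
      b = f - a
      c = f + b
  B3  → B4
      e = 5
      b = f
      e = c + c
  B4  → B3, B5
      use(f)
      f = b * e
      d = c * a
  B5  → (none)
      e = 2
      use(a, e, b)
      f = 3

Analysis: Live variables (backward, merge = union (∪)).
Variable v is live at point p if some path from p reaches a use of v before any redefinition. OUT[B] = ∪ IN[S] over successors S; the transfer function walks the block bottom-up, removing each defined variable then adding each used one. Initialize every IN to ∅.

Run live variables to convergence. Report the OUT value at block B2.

Answer: {a, c, f}

Working:
Converged values:
  B0: | IN={a, b, c, d, e, f} | OUT={a, b, c, d, e, f}
  B1: | IN={a, b, c, d, e, f} | OUT={a, b, c, d, e, f}
  B2: | IN={a, d, e} | OUT={a, c, f}
  B3: | IN={a, c, f} | OUT={a, b, c, e, f}
  B4: | IN={a, b, c, e, f} | OUT={a, b, c, f}
  B5: | IN={a, b} | OUT={}

Merge at B2: OUT[B2] = IN[B3] = {a, c, f}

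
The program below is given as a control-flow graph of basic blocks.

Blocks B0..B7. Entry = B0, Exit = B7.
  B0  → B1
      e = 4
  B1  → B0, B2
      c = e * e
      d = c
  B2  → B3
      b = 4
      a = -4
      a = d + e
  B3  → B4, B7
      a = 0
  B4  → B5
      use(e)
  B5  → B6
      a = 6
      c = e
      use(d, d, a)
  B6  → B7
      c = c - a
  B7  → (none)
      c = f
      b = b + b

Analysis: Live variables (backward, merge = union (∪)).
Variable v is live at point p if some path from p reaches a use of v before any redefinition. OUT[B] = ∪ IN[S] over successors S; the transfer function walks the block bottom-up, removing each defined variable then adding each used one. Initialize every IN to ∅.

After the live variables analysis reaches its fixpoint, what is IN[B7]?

Per-block solution:
  B0:   IN={f}   OUT={e, f}
  B1:   IN={e, f}   OUT={d, e, f}
  B2:   IN={d, e, f}   OUT={b, d, e, f}
  B3:   IN={b, d, e, f}   OUT={b, d, e, f}
  B4:   IN={b, d, e, f}   OUT={b, d, e, f}
  B5:   IN={b, d, e, f}   OUT={a, b, c, f}
  B6:   IN={a, b, c, f}   OUT={b, f}
  B7:   IN={b, f}   OUT={}

B7 is the boundary node: OUT[B7] = {}
Applying B7's transfer function to that OUT value gives IN[B7] (row B7 above).

Answer: {b, f}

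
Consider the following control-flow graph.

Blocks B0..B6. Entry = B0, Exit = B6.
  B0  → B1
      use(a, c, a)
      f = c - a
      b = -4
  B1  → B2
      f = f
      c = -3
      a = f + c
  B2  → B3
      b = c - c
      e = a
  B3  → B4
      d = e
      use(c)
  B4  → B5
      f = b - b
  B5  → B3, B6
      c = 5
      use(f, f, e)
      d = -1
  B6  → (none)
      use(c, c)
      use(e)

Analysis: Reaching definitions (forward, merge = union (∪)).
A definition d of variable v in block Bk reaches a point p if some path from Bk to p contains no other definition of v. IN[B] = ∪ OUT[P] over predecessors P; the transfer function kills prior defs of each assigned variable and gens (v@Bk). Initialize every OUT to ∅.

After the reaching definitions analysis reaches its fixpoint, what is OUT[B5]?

Fixpoint table:
  B0: | IN={} | OUT={b@B0, f@B0}
  B1: | IN={b@B0, f@B0} | OUT={a@B1, b@B0, c@B1, f@B1}
  B2: | IN={a@B1, b@B0, c@B1, f@B1} | OUT={a@B1, b@B2, c@B1, e@B2, f@B1}
  B3: | IN={a@B1, b@B2, c@B1, c@B5, d@B5, e@B2, f@B1, f@B4} | OUT={a@B1, b@B2, c@B1, c@B5, d@B3, e@B2, f@B1, f@B4}
  B4: | IN={a@B1, b@B2, c@B1, c@B5, d@B3, e@B2, f@B1, f@B4} | OUT={a@B1, b@B2, c@B1, c@B5, d@B3, e@B2, f@B4}
  B5: | IN={a@B1, b@B2, c@B1, c@B5, d@B3, e@B2, f@B4} | OUT={a@B1, b@B2, c@B5, d@B5, e@B2, f@B4}
  B6: | IN={a@B1, b@B2, c@B5, d@B5, e@B2, f@B4} | OUT={a@B1, b@B2, c@B5, d@B5, e@B2, f@B4}

Merge at B5: IN[B5] = OUT[B4] = {a@B1, b@B2, c@B1, c@B5, d@B3, e@B2, f@B4}
Applying B5's transfer function to that IN value gives OUT[B5] (row B5 above).

Answer: {a@B1, b@B2, c@B5, d@B5, e@B2, f@B4}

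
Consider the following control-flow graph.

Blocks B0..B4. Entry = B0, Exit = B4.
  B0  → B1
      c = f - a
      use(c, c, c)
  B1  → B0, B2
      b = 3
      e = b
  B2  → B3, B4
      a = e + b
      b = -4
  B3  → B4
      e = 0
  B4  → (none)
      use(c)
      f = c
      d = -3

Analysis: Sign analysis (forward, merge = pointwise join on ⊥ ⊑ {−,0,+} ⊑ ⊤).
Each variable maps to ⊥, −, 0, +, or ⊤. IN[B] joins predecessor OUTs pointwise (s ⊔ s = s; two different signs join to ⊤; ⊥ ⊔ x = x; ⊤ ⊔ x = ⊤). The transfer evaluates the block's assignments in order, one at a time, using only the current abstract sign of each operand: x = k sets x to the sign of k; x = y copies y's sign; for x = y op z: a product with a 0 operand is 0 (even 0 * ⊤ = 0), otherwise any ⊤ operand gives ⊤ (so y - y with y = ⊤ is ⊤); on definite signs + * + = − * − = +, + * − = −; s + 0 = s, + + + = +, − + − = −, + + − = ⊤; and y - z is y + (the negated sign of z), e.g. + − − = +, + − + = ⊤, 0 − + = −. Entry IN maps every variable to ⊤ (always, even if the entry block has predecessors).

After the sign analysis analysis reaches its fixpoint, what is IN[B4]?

Answer: {a: +, b: -, c: ⊤, d: ⊤, e: ⊤, f: ⊤}

Working:
Fixpoint table:
  B0:   IN=(all ⊤)   OUT=(all ⊤)
  B1:   IN=(all ⊤)   OUT={b:+, e:+; rest ⊤}
  B2:   IN={b:+, e:+; rest ⊤}   OUT={a:+, b:-, e:+; rest ⊤}
  B3:   IN={a:+, b:-, e:+; rest ⊤}   OUT={a:+, b:-, e:0; rest ⊤}
  B4:   IN={a:+, b:-; rest ⊤}   OUT={a:+, b:-, d:-; rest ⊤}

Merge at B4: IN[B4] = OUT[B2] ⊔ OUT[B3] = {a: +, b: -, c: ⊤, d: ⊤, e: ⊤, f: ⊤}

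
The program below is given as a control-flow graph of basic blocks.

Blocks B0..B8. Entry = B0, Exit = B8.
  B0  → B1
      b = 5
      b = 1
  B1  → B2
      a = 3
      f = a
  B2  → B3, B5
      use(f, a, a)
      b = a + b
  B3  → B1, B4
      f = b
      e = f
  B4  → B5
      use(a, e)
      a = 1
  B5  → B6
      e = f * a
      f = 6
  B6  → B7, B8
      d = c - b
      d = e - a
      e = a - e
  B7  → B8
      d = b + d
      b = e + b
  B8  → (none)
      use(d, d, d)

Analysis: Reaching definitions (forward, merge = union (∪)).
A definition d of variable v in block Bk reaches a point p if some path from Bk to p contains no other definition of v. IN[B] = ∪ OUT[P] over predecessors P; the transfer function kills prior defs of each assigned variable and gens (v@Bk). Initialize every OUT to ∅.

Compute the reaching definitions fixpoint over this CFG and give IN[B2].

Answer: {a@B1, b@B0, b@B2, e@B3, f@B1}

Trace:
Per-block solution:
  B0:   IN={}   OUT={b@B0}
  B1:   IN={a@B1, b@B0, b@B2, e@B3, f@B3}   OUT={a@B1, b@B0, b@B2, e@B3, f@B1}
  B2:   IN={a@B1, b@B0, b@B2, e@B3, f@B1}   OUT={a@B1, b@B2, e@B3, f@B1}
  B3:   IN={a@B1, b@B2, e@B3, f@B1}   OUT={a@B1, b@B2, e@B3, f@B3}
  B4:   IN={a@B1, b@B2, e@B3, f@B3}   OUT={a@B4, b@B2, e@B3, f@B3}
  B5:   IN={a@B1, a@B4, b@B2, e@B3, f@B1, f@B3}   OUT={a@B1, a@B4, b@B2, e@B5, f@B5}
  B6:   IN={a@B1, a@B4, b@B2, e@B5, f@B5}   OUT={a@B1, a@B4, b@B2, d@B6, e@B6, f@B5}
  B7:   IN={a@B1, a@B4, b@B2, d@B6, e@B6, f@B5}   OUT={a@B1, a@B4, b@B7, d@B7, e@B6, f@B5}
  B8:   IN={a@B1, a@B4, b@B2, b@B7, d@B6, d@B7, e@B6, f@B5}   OUT={a@B1, a@B4, b@B2, b@B7, d@B6, d@B7, e@B6, f@B5}

Merge at B2: IN[B2] = OUT[B1] = {a@B1, b@B0, b@B2, e@B3, f@B1}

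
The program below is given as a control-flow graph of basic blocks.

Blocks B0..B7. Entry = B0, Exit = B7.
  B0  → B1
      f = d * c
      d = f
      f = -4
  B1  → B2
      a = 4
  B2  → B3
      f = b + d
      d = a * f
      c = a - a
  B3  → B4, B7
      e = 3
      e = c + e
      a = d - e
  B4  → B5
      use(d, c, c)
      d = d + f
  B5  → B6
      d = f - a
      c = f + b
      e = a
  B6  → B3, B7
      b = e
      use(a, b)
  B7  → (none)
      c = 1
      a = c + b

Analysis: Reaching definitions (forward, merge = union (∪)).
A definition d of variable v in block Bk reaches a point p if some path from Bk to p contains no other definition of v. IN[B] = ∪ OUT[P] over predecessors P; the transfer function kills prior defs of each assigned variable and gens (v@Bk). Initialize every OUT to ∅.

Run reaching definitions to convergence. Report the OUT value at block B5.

Answer: {a@B3, b@B6, c@B5, d@B5, e@B5, f@B2}

Derivation:
Fixpoint table:
  B0:  IN={}  OUT={d@B0, f@B0}
  B1:  IN={d@B0, f@B0}  OUT={a@B1, d@B0, f@B0}
  B2:  IN={a@B1, d@B0, f@B0}  OUT={a@B1, c@B2, d@B2, f@B2}
  B3:  IN={a@B1, a@B3, b@B6, c@B2, c@B5, d@B2, d@B5, e@B5, f@B2}  OUT={a@B3, b@B6, c@B2, c@B5, d@B2, d@B5, e@B3, f@B2}
  B4:  IN={a@B3, b@B6, c@B2, c@B5, d@B2, d@B5, e@B3, f@B2}  OUT={a@B3, b@B6, c@B2, c@B5, d@B4, e@B3, f@B2}
  B5:  IN={a@B3, b@B6, c@B2, c@B5, d@B4, e@B3, f@B2}  OUT={a@B3, b@B6, c@B5, d@B5, e@B5, f@B2}
  B6:  IN={a@B3, b@B6, c@B5, d@B5, e@B5, f@B2}  OUT={a@B3, b@B6, c@B5, d@B5, e@B5, f@B2}
  B7:  IN={a@B3, b@B6, c@B2, c@B5, d@B2, d@B5, e@B3, e@B5, f@B2}  OUT={a@B7, b@B6, c@B7, d@B2, d@B5, e@B3, e@B5, f@B2}

Merge at B5: IN[B5] = OUT[B4] = {a@B3, b@B6, c@B2, c@B5, d@B4, e@B3, f@B2}
Applying B5's transfer function to that IN value gives OUT[B5] (row B5 above).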